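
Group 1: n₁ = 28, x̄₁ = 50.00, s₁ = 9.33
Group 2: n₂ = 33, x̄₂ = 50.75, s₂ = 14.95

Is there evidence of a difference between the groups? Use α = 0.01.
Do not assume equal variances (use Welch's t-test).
Welch's two-sample t-test:
H₀: μ₁ = μ₂
H₁: μ₁ ≠ μ₂
s₁²/n₁ = 9.33²/28 = 3.1089,  s₂²/n₂ = 14.95²/33 = 6.7728
SE = √(s₁²/n₁ + s₂²/n₂) = √(3.1089 + 6.7728) = 3.1435
df (Welch-Satterthwaite) = (s₁²/n₁ + s₂²/n₂)² / [(s₁²/n₁)²/(n₁-1) + (s₂²/n₂)²/(n₂-1)] ≈ 54.51
t = (x̄₁ - x̄₂) / SE = (50.00 - 50.75) / 3.1435 = -0.75 / 3.1435 = -0.239
p-value = 0.8123

Since p-value > α = 0.01, we fail to reject H₀.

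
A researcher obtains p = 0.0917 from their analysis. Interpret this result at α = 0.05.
Since p = 0.0917 > α = 0.05, fail to reject H₀.
There is insufficient evidence to reject the null hypothesis; the result is not statistically significant at the 0.05 level.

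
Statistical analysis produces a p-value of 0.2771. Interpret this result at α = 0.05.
Since p = 0.2771 > α = 0.05, fail to reject H₀.
There is insufficient evidence to reject the null hypothesis; the result is not statistically significant at the 0.05 level.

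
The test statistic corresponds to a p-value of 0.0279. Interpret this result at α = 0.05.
Since p = 0.0279 < α = 0.05, reject H₀.
There is sufficient evidence to reject the null hypothesis; the result is statistically significant at the 0.05 level.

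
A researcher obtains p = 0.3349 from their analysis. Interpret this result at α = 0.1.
Since p = 0.3349 > α = 0.1, fail to reject H₀.
There is insufficient evidence to reject the null hypothesis; the result is not statistically significant at the 0.1 level.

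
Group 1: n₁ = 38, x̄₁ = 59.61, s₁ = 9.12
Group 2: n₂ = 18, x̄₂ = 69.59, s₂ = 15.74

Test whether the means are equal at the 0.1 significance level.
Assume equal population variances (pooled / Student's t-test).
Student's two-sample t-test (equal variances):
H₀: μ₁ = μ₂
H₁: μ₁ ≠ μ₂
df = n₁ + n₂ - 2 = 54
Pooled variance s_p² = [(n₁-1)s₁² + (n₂-1)s₂²] / (n₁ + n₂ - 2) = [(37)(9.12²) + (17)(15.74²)] / 54 = 134.9845
SE = √(s_p²(1/n₁ + 1/n₂)) = √(134.9845 × (1/38 + 1/18)) = 3.3244
t = (x̄₁ - x̄₂) / SE = (59.61 - 69.59) / 3.3244 = -9.98 / 3.3244 = -3.002
p-value = 0.0041

Since p-value < α = 0.1, we reject H₀.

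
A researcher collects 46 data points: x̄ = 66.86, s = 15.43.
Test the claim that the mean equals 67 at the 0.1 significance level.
One-sample t-test:
H₀: μ = 67
H₁: μ ≠ 67
df = n - 1 = 45
t = (x̄ - μ₀) / (s/√n) = (66.86 - 67) / (15.43/√46) = -0.062
p-value = 0.9512

Since p-value > α = 0.1, we fail to reject H₀.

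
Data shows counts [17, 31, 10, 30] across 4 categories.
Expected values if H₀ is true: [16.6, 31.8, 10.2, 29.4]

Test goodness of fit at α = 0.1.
Chi-square goodness of fit test:
H₀: observed counts match expected distribution
H₁: observed counts differ from expected distribution
df = k - 1 = 3
χ² = Σ(O - E)²/E
   = (17 - 16.6)²/16.6 + (31 - 31.8)²/31.8 + (10 - 10.2)²/10.2 + (30 - 29.4)²/29.4
   = 0.010 + 0.020 + 0.004 + 0.012
   = 0.05
p-value = 0.9974

Since p-value > α = 0.1, we fail to reject H₀.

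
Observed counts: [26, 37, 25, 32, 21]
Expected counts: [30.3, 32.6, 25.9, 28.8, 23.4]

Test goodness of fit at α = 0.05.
Chi-square goodness of fit test:
H₀: observed counts match expected distribution
H₁: observed counts differ from expected distribution
df = k - 1 = 4
χ² = Σ(O - E)²/E
   = (26 - 30.3)²/30.3 + (37 - 32.6)²/32.6 + (25 - 25.9)²/25.9 + (32 - 28.8)²/28.8 + (21 - 23.4)²/23.4
   = 0.610 + 0.594 + 0.031 + 0.356 + 0.246
   = 1.84
p-value = 0.7657

Since p-value > α = 0.05, we fail to reject H₀.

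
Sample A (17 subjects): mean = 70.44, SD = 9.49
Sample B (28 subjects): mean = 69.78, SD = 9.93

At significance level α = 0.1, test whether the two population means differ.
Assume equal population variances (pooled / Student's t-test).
Student's two-sample t-test (equal variances):
H₀: μ₁ = μ₂
H₁: μ₁ ≠ μ₂
df = n₁ + n₂ - 2 = 43
Pooled variance s_p² = [(n₁-1)s₁² + (n₂-1)s₂²] / (n₁ + n₂ - 2) = [(16)(9.49²) + (27)(9.93²)] / 43 = 95.4254
SE = √(s_p²(1/n₁ + 1/n₂)) = √(95.4254 × (1/17 + 1/28)) = 3.0035
t = (x̄₁ - x̄₂) / SE = (70.44 - 69.78) / 3.0035 = 0.66 / 3.0035 = 0.220
p-value = 0.8271

Since p-value > α = 0.1, we fail to reject H₀.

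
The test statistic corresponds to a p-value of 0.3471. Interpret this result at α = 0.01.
Since p = 0.3471 > α = 0.01, fail to reject H₀.
There is insufficient evidence to reject the null hypothesis; the result is not statistically significant at the 0.01 level.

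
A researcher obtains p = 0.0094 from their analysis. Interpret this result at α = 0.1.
Since p = 0.0094 < α = 0.1, reject H₀.
There is sufficient evidence to reject the null hypothesis; the result is statistically significant at the 0.1 level.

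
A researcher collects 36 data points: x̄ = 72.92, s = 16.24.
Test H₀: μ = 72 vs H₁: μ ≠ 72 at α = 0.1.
One-sample t-test:
H₀: μ = 72
H₁: μ ≠ 72
df = n - 1 = 35
t = (x̄ - μ₀) / (s/√n) = (72.92 - 72) / (16.24/√36) = 0.340
p-value = 0.7360

Since p-value > α = 0.1, we fail to reject H₀.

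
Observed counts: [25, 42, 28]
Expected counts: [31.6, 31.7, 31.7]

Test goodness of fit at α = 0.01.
Chi-square goodness of fit test:
H₀: observed counts match expected distribution
H₁: observed counts differ from expected distribution
df = k - 1 = 2
χ² = Σ(O - E)²/E
   = (25 - 31.6)²/31.6 + (42 - 31.7)²/31.7 + (28 - 31.7)²/31.7
   = 1.378 + 3.347 + 0.432
   = 5.16
p-value = 0.0759

Since p-value > α = 0.01, we fail to reject H₀.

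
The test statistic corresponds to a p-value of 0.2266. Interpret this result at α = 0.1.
Since p = 0.2266 > α = 0.1, fail to reject H₀.
There is insufficient evidence to reject the null hypothesis; the result is not statistically significant at the 0.1 level.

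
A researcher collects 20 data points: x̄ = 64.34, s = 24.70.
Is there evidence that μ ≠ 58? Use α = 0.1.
One-sample t-test:
H₀: μ = 58
H₁: μ ≠ 58
df = n - 1 = 19
t = (x̄ - μ₀) / (s/√n) = (64.34 - 58) / (24.70/√20) = 1.148
p-value = 0.2653

Since p-value > α = 0.1, we fail to reject H₀.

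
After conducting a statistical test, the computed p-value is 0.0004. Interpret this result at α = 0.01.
Since p = 0.0004 < α = 0.01, reject H₀.
There is sufficient evidence to reject the null hypothesis; the result is statistically significant at the 0.01 level.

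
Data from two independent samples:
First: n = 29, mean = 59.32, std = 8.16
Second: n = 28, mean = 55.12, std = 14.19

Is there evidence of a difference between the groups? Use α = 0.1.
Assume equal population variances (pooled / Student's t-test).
Student's two-sample t-test (equal variances):
H₀: μ₁ = μ₂
H₁: μ₁ ≠ μ₂
df = n₁ + n₂ - 2 = 55
Pooled variance s_p² = [(n₁-1)s₁² + (n₂-1)s₂²] / (n₁ + n₂ - 2) = [(28)(8.16²) + (27)(14.19²)] / 55 = 132.7457
SE = √(s_p²(1/n₁ + 1/n₂)) = √(132.7457 × (1/29 + 1/28)) = 3.0526
t = (x̄₁ - x̄₂) / SE = (59.32 - 55.12) / 3.0526 = 4.20 / 3.0526 = 1.376
p-value = 0.1744

Since p-value > α = 0.1, we fail to reject H₀.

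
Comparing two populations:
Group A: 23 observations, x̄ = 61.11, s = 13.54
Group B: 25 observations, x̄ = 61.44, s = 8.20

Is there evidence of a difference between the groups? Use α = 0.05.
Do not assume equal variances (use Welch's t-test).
Welch's two-sample t-test:
H₀: μ₁ = μ₂
H₁: μ₁ ≠ μ₂
s₁²/n₁ = 13.54²/23 = 7.9709,  s₂²/n₂ = 8.20²/25 = 2.6896
SE = √(s₁²/n₁ + s₂²/n₂) = √(7.9709 + 2.6896) = 3.2650
df (Welch-Satterthwaite) = (s₁²/n₁ + s₂²/n₂)² / [(s₁²/n₁)²/(n₁-1) + (s₂²/n₂)²/(n₂-1)] ≈ 35.63
t = (x̄₁ - x̄₂) / SE = (61.11 - 61.44) / 3.2650 = -0.33 / 3.2650 = -0.101
p-value = 0.9201

Since p-value > α = 0.05, we fail to reject H₀.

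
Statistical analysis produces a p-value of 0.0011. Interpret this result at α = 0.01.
Since p = 0.0011 < α = 0.01, reject H₀.
There is sufficient evidence to reject the null hypothesis; the result is statistically significant at the 0.01 level.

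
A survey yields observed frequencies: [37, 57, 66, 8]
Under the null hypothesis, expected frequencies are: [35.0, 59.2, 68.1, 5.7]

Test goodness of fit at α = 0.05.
Chi-square goodness of fit test:
H₀: observed counts match expected distribution
H₁: observed counts differ from expected distribution
df = k - 1 = 3
χ² = Σ(O - E)²/E
   = (37 - 35.0)²/35.0 + (57 - 59.2)²/59.2 + (66 - 68.1)²/68.1 + (8 - 5.7)²/5.7
   = 0.114 + 0.082 + 0.065 + 0.928
   = 1.19
p-value = 0.7557

Since p-value > α = 0.05, we fail to reject H₀.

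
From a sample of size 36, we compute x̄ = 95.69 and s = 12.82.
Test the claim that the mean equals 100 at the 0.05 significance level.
One-sample t-test:
H₀: μ = 100
H₁: μ ≠ 100
df = n - 1 = 35
t = (x̄ - μ₀) / (s/√n) = (95.69 - 100) / (12.82/√36) = -2.017
p-value = 0.0514

Since p-value > α = 0.05, we fail to reject H₀.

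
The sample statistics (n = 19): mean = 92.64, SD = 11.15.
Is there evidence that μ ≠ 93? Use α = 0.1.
One-sample t-test:
H₀: μ = 93
H₁: μ ≠ 93
df = n - 1 = 18
t = (x̄ - μ₀) / (s/√n) = (92.64 - 93) / (11.15/√19) = -0.141
p-value = 0.8896

Since p-value > α = 0.1, we fail to reject H₀.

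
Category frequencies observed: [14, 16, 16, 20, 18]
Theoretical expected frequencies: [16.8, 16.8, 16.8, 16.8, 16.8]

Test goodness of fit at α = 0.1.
Chi-square goodness of fit test:
H₀: observed counts match expected distribution
H₁: observed counts differ from expected distribution
df = k - 1 = 4
χ² = Σ(O - E)²/E
   = (14 - 16.8)²/16.8 + (16 - 16.8)²/16.8 + (16 - 16.8)²/16.8 + (20 - 16.8)²/16.8 + (18 - 16.8)²/16.8
   = 0.467 + 0.038 + 0.038 + 0.610 + 0.086
   = 1.24
p-value = 0.8718

Since p-value > α = 0.1, we fail to reject H₀.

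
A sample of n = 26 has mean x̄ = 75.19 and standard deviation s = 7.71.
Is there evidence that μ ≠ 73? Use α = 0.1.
One-sample t-test:
H₀: μ = 73
H₁: μ ≠ 73
df = n - 1 = 25
t = (x̄ - μ₀) / (s/√n) = (75.19 - 73) / (7.71/√26) = 1.448
p-value = 0.1599

Since p-value > α = 0.1, we fail to reject H₀.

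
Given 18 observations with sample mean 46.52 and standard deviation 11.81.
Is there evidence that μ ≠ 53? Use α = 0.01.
One-sample t-test:
H₀: μ = 53
H₁: μ ≠ 53
df = n - 1 = 17
t = (x̄ - μ₀) / (s/√n) = (46.52 - 53) / (11.81/√18) = -2.328
p-value = 0.0325

Since p-value > α = 0.01, we fail to reject H₀.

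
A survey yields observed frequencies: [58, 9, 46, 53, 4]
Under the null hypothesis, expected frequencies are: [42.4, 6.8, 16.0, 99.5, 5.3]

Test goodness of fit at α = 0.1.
Chi-square goodness of fit test:
H₀: observed counts match expected distribution
H₁: observed counts differ from expected distribution
df = k - 1 = 4
χ² = Σ(O - E)²/E
   = (58 - 42.4)²/42.4 + (9 - 6.8)²/6.8 + (46 - 16.0)²/16.0 + (53 - 99.5)²/99.5 + (4 - 5.3)²/5.3
   = 5.740 + 0.712 + 56.250 + 21.731 + 0.319
   = 84.75
p-value < 0.0001

Since p-value < α = 0.1, we reject H₀.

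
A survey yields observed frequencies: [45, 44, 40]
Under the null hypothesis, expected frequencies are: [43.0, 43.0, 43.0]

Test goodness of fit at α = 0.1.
Chi-square goodness of fit test:
H₀: observed counts match expected distribution
H₁: observed counts differ from expected distribution
df = k - 1 = 2
χ² = Σ(O - E)²/E
   = (45 - 43.0)²/43.0 + (44 - 43.0)²/43.0 + (40 - 43.0)²/43.0
   = 0.093 + 0.023 + 0.209
   = 0.33
p-value = 0.8498

Since p-value > α = 0.1, we fail to reject H₀.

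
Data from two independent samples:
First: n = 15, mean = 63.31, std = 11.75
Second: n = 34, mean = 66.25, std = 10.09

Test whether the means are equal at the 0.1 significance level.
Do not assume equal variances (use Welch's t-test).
Welch's two-sample t-test:
H₀: μ₁ = μ₂
H₁: μ₁ ≠ μ₂
s₁²/n₁ = 11.75²/15 = 9.2042,  s₂²/n₂ = 10.09²/34 = 2.9944
SE = √(s₁²/n₁ + s₂²/n₂) = √(9.2042 + 2.9944) = 3.4926
df (Welch-Satterthwaite) = (s₁²/n₁ + s₂²/n₂)² / [(s₁²/n₁)²/(n₁-1) + (s₂²/n₂)²/(n₂-1)] ≈ 23.53
t = (x̄₁ - x̄₂) / SE = (63.31 - 66.25) / 3.4926 = -2.94 / 3.4926 = -0.842
p-value = 0.4084

Since p-value > α = 0.1, we fail to reject H₀.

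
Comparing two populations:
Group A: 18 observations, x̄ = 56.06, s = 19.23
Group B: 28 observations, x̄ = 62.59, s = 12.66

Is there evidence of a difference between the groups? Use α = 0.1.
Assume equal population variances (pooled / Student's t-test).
Student's two-sample t-test (equal variances):
H₀: μ₁ = μ₂
H₁: μ₁ ≠ μ₂
df = n₁ + n₂ - 2 = 44
Pooled variance s_p² = [(n₁-1)s₁² + (n₂-1)s₂²] / (n₁ + n₂ - 2) = [(17)(19.23²) + (27)(12.66²)] / 44 = 241.2255
SE = √(s_p²(1/n₁ + 1/n₂)) = √(241.2255 × (1/18 + 1/28)) = 4.6922
t = (x̄₁ - x̄₂) / SE = (56.06 - 62.59) / 4.6922 = -6.53 / 4.6922 = -1.392
p-value = 0.1710

Since p-value > α = 0.1, we fail to reject H₀.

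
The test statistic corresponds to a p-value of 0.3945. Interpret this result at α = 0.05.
Since p = 0.3945 > α = 0.05, fail to reject H₀.
There is insufficient evidence to reject the null hypothesis; the result is not statistically significant at the 0.05 level.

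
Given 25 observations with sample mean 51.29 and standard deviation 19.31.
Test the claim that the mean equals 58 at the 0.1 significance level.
One-sample t-test:
H₀: μ = 58
H₁: μ ≠ 58
df = n - 1 = 24
t = (x̄ - μ₀) / (s/√n) = (51.29 - 58) / (19.31/√25) = -1.737
p-value = 0.0951

Since p-value < α = 0.1, we reject H₀.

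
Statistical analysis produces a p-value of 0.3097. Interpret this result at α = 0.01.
Since p = 0.3097 > α = 0.01, fail to reject H₀.
There is insufficient evidence to reject the null hypothesis; the result is not statistically significant at the 0.01 level.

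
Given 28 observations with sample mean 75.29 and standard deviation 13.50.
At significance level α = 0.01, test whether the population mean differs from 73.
One-sample t-test:
H₀: μ = 73
H₁: μ ≠ 73
df = n - 1 = 27
t = (x̄ - μ₀) / (s/√n) = (75.29 - 73) / (13.50/√28) = 0.898
p-value = 0.3773

Since p-value > α = 0.01, we fail to reject H₀.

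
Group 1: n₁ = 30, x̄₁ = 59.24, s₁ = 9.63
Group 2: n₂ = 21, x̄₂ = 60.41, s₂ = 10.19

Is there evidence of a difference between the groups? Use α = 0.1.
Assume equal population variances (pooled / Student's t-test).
Student's two-sample t-test (equal variances):
H₀: μ₁ = μ₂
H₁: μ₁ ≠ μ₂
df = n₁ + n₂ - 2 = 49
Pooled variance s_p² = [(n₁-1)s₁² + (n₂-1)s₂²] / (n₁ + n₂ - 2) = [(29)(9.63²) + (20)(10.19²)] / 49 = 97.2672
SE = √(s_p²(1/n₁ + 1/n₂)) = √(97.2672 × (1/30 + 1/21)) = 2.8061
t = (x̄₁ - x̄₂) / SE = (59.24 - 60.41) / 2.8061 = -1.17 / 2.8061 = -0.417
p-value = 0.6785

Since p-value > α = 0.1, we fail to reject H₀.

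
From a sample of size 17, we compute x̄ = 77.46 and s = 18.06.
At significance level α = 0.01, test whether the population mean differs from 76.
One-sample t-test:
H₀: μ = 76
H₁: μ ≠ 76
df = n - 1 = 16
t = (x̄ - μ₀) / (s/√n) = (77.46 - 76) / (18.06/√17) = 0.333
p-value = 0.7432

Since p-value > α = 0.01, we fail to reject H₀.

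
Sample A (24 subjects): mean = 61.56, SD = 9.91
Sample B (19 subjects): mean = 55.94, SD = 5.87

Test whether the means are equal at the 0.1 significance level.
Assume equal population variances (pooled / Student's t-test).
Student's two-sample t-test (equal variances):
H₀: μ₁ = μ₂
H₁: μ₁ ≠ μ₂
df = n₁ + n₂ - 2 = 41
Pooled variance s_p² = [(n₁-1)s₁² + (n₂-1)s₂²] / (n₁ + n₂ - 2) = [(23)(9.91²) + (18)(5.87²)] / 41 = 70.2198
SE = √(s_p²(1/n₁ + 1/n₂)) = √(70.2198 × (1/24 + 1/19)) = 2.5732
t = (x̄₁ - x̄₂) / SE = (61.56 - 55.94) / 2.5732 = 5.62 / 2.5732 = 2.184
p-value = 0.0347

Since p-value < α = 0.1, we reject H₀.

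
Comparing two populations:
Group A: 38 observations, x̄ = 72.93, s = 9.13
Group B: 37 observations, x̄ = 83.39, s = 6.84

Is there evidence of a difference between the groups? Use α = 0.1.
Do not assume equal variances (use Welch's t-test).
Welch's two-sample t-test:
H₀: μ₁ = μ₂
H₁: μ₁ ≠ μ₂
s₁²/n₁ = 9.13²/38 = 2.1936,  s₂²/n₂ = 6.84²/37 = 1.2645
SE = √(s₁²/n₁ + s₂²/n₂) = √(2.1936 + 1.2645) = 1.8596
df (Welch-Satterthwaite) = (s₁²/n₁ + s₂²/n₂)² / [(s₁²/n₁)²/(n₁-1) + (s₂²/n₂)²/(n₂-1)] ≈ 68.54
t = (x̄₁ - x̄₂) / SE = (72.93 - 83.39) / 1.8596 = -10.46 / 1.8596 = -5.625
p-value < 0.0001

Since p-value < α = 0.1, we reject H₀.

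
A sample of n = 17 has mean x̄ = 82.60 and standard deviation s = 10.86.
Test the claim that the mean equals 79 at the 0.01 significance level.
One-sample t-test:
H₀: μ = 79
H₁: μ ≠ 79
df = n - 1 = 16
t = (x̄ - μ₀) / (s/√n) = (82.60 - 79) / (10.86/√17) = 1.367
p-value = 0.1906

Since p-value > α = 0.01, we fail to reject H₀.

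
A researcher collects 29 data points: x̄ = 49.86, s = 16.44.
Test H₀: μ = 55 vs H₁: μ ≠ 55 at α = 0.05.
One-sample t-test:
H₀: μ = 55
H₁: μ ≠ 55
df = n - 1 = 28
t = (x̄ - μ₀) / (s/√n) = (49.86 - 55) / (16.44/√29) = -1.684
p-value = 0.1034

Since p-value > α = 0.05, we fail to reject H₀.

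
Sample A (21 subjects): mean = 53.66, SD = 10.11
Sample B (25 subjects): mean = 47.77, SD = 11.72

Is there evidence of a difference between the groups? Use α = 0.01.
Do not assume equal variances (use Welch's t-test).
Welch's two-sample t-test:
H₀: μ₁ = μ₂
H₁: μ₁ ≠ μ₂
s₁²/n₁ = 10.11²/21 = 4.8672,  s₂²/n₂ = 11.72²/25 = 5.4943
SE = √(s₁²/n₁ + s₂²/n₂) = √(4.8672 + 5.4943) = 3.2189
df (Welch-Satterthwaite) = (s₁²/n₁ + s₂²/n₂)² / [(s₁²/n₁)²/(n₁-1) + (s₂²/n₂)²/(n₂-1)] ≈ 43.96
t = (x̄₁ - x̄₂) / SE = (53.66 - 47.77) / 3.2189 = 5.89 / 3.2189 = 1.830
p-value = 0.0741

Since p-value > α = 0.01, we fail to reject H₀.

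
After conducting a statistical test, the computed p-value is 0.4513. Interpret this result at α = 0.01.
Since p = 0.4513 > α = 0.01, fail to reject H₀.
There is insufficient evidence to reject the null hypothesis; the result is not statistically significant at the 0.01 level.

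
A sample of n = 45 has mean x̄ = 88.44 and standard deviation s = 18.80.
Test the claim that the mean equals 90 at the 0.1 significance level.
One-sample t-test:
H₀: μ = 90
H₁: μ ≠ 90
df = n - 1 = 44
t = (x̄ - μ₀) / (s/√n) = (88.44 - 90) / (18.80/√45) = -0.557
p-value = 0.5806

Since p-value > α = 0.1, we fail to reject H₀.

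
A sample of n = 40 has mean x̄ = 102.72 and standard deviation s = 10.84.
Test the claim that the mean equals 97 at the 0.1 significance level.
One-sample t-test:
H₀: μ = 97
H₁: μ ≠ 97
df = n - 1 = 39
t = (x̄ - μ₀) / (s/√n) = (102.72 - 97) / (10.84/√40) = 3.337
p-value = 0.0019

Since p-value < α = 0.1, we reject H₀.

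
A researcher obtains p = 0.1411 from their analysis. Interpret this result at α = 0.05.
Since p = 0.1411 > α = 0.05, fail to reject H₀.
There is insufficient evidence to reject the null hypothesis; the result is not statistically significant at the 0.05 level.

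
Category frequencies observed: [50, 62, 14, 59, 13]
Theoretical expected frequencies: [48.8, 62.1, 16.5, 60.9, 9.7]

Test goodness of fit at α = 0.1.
Chi-square goodness of fit test:
H₀: observed counts match expected distribution
H₁: observed counts differ from expected distribution
df = k - 1 = 4
χ² = Σ(O - E)²/E
   = (50 - 48.8)²/48.8 + (62 - 62.1)²/62.1 + (14 - 16.5)²/16.5 + (59 - 60.9)²/60.9 + (13 - 9.7)²/9.7
   = 0.030 + 0.000 + 0.379 + 0.059 + 1.123
   = 1.59
p-value = 0.8105

Since p-value > α = 0.1, we fail to reject H₀.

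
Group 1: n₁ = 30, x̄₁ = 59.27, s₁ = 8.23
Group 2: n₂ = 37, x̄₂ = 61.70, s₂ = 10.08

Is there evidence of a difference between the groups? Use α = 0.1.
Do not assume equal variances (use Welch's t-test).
Welch's two-sample t-test:
H₀: μ₁ = μ₂
H₁: μ₁ ≠ μ₂
s₁²/n₁ = 8.23²/30 = 2.2578,  s₂²/n₂ = 10.08²/37 = 2.7461
SE = √(s₁²/n₁ + s₂²/n₂) = √(2.2578 + 2.7461) = 2.2369
df (Welch-Satterthwaite) = (s₁²/n₁ + s₂²/n₂)² / [(s₁²/n₁)²/(n₁-1) + (s₂²/n₂)²/(n₂-1)] ≈ 64.99
t = (x̄₁ - x̄₂) / SE = (59.27 - 61.70) / 2.2369 = -2.43 / 2.2369 = -1.086
p-value = 0.2814

Since p-value > α = 0.1, we fail to reject H₀.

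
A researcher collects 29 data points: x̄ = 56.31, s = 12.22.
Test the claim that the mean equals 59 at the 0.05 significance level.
One-sample t-test:
H₀: μ = 59
H₁: μ ≠ 59
df = n - 1 = 28
t = (x̄ - μ₀) / (s/√n) = (56.31 - 59) / (12.22/√29) = -1.185
p-value = 0.2458

Since p-value > α = 0.05, we fail to reject H₀.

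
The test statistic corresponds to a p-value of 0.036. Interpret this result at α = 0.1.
Since p = 0.036 < α = 0.1, reject H₀.
There is sufficient evidence to reject the null hypothesis; the result is statistically significant at the 0.1 level.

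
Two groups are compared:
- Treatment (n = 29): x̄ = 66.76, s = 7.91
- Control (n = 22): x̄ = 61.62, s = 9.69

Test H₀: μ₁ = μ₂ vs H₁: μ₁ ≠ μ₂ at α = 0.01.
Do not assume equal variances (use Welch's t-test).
Welch's two-sample t-test:
H₀: μ₁ = μ₂
H₁: μ₁ ≠ μ₂
s₁²/n₁ = 7.91²/29 = 2.1575,  s₂²/n₂ = 9.69²/22 = 4.2680
SE = √(s₁²/n₁ + s₂²/n₂) = √(2.1575 + 4.2680) = 2.5349
df (Welch-Satterthwaite) = (s₁²/n₁ + s₂²/n₂)² / [(s₁²/n₁)²/(n₁-1) + (s₂²/n₂)²/(n₂-1)] ≈ 39.94
t = (x̄₁ - x̄₂) / SE = (66.76 - 61.62) / 2.5349 = 5.14 / 2.5349 = 2.028
p-value = 0.0493

Since p-value > α = 0.01, we fail to reject H₀.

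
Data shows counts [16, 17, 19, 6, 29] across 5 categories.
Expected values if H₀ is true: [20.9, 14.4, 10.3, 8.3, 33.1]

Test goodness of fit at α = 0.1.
Chi-square goodness of fit test:
H₀: observed counts match expected distribution
H₁: observed counts differ from expected distribution
df = k - 1 = 4
χ² = Σ(O - E)²/E
   = (16 - 20.9)²/20.9 + (17 - 14.4)²/14.4 + (19 - 10.3)²/10.3 + (6 - 8.3)²/8.3 + (29 - 33.1)²/33.1
   = 1.149 + 0.469 + 7.349 + 0.637 + 0.508
   = 10.11
p-value = 0.0386

Since p-value < α = 0.1, we reject H₀.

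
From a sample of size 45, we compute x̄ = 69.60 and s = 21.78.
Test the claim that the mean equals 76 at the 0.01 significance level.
One-sample t-test:
H₀: μ = 76
H₁: μ ≠ 76
df = n - 1 = 44
t = (x̄ - μ₀) / (s/√n) = (69.60 - 76) / (21.78/√45) = -1.971
p-value = 0.0550

Since p-value > α = 0.01, we fail to reject H₀.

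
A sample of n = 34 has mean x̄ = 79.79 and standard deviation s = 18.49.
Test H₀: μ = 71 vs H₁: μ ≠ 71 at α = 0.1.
One-sample t-test:
H₀: μ = 71
H₁: μ ≠ 71
df = n - 1 = 33
t = (x̄ - μ₀) / (s/√n) = (79.79 - 71) / (18.49/√34) = 2.772
p-value = 0.0091

Since p-value < α = 0.1, we reject H₀.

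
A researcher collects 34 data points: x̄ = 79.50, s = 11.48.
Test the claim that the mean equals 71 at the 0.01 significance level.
One-sample t-test:
H₀: μ = 71
H₁: μ ≠ 71
df = n - 1 = 33
t = (x̄ - μ₀) / (s/√n) = (79.50 - 71) / (11.48/√34) = 4.317
p-value = 0.0001

Since p-value < α = 0.01, we reject H₀.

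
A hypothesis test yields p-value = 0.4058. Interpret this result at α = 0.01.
Since p = 0.4058 > α = 0.01, fail to reject H₀.
There is insufficient evidence to reject the null hypothesis; the result is not statistically significant at the 0.01 level.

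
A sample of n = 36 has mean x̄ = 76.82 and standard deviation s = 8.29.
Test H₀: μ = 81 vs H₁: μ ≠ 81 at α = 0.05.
One-sample t-test:
H₀: μ = 81
H₁: μ ≠ 81
df = n - 1 = 35
t = (x̄ - μ₀) / (s/√n) = (76.82 - 81) / (8.29/√36) = -3.025
p-value = 0.0046

Since p-value < α = 0.05, we reject H₀.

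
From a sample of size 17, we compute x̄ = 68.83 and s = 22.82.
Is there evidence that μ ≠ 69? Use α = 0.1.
One-sample t-test:
H₀: μ = 69
H₁: μ ≠ 69
df = n - 1 = 16
t = (x̄ - μ₀) / (s/√n) = (68.83 - 69) / (22.82/√17) = -0.031
p-value = 0.9759

Since p-value > α = 0.1, we fail to reject H₀.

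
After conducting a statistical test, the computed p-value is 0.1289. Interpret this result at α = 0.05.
Since p = 0.1289 > α = 0.05, fail to reject H₀.
There is insufficient evidence to reject the null hypothesis; the result is not statistically significant at the 0.05 level.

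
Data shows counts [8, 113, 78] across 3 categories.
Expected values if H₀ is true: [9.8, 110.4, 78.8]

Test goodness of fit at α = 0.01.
Chi-square goodness of fit test:
H₀: observed counts match expected distribution
H₁: observed counts differ from expected distribution
df = k - 1 = 2
χ² = Σ(O - E)²/E
   = (8 - 9.8)²/9.8 + (113 - 110.4)²/110.4 + (78 - 78.8)²/78.8
   = 0.331 + 0.061 + 0.008
   = 0.40
p-value = 0.8187

Since p-value > α = 0.01, we fail to reject H₀.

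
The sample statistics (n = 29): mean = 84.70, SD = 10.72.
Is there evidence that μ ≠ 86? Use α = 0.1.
One-sample t-test:
H₀: μ = 86
H₁: μ ≠ 86
df = n - 1 = 28
t = (x̄ - μ₀) / (s/√n) = (84.70 - 86) / (10.72/√29) = -0.653
p-value = 0.5190

Since p-value > α = 0.1, we fail to reject H₀.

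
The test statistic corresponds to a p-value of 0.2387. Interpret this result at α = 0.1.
Since p = 0.2387 > α = 0.1, fail to reject H₀.
There is insufficient evidence to reject the null hypothesis; the result is not statistically significant at the 0.1 level.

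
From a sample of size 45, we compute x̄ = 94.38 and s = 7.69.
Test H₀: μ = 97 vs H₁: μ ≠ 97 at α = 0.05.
One-sample t-test:
H₀: μ = 97
H₁: μ ≠ 97
df = n - 1 = 44
t = (x̄ - μ₀) / (s/√n) = (94.38 - 97) / (7.69/√45) = -2.285
p-value = 0.0272

Since p-value < α = 0.05, we reject H₀.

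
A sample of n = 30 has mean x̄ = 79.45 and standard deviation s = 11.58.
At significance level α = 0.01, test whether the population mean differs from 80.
One-sample t-test:
H₀: μ = 80
H₁: μ ≠ 80
df = n - 1 = 29
t = (x̄ - μ₀) / (s/√n) = (79.45 - 80) / (11.58/√30) = -0.260
p-value = 0.7966

Since p-value > α = 0.01, we fail to reject H₀.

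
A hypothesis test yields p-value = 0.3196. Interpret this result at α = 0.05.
Since p = 0.3196 > α = 0.05, fail to reject H₀.
There is insufficient evidence to reject the null hypothesis; the result is not statistically significant at the 0.05 level.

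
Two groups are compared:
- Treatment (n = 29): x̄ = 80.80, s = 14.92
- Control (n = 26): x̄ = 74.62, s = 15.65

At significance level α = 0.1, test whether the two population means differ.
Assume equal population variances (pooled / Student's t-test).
Student's two-sample t-test (equal variances):
H₀: μ₁ = μ₂
H₁: μ₁ ≠ μ₂
df = n₁ + n₂ - 2 = 53
Pooled variance s_p² = [(n₁-1)s₁² + (n₂-1)s₂²] / (n₁ + n₂ - 2) = [(28)(14.92²) + (25)(15.65²)] / 53 = 233.1329
SE = √(s_p²(1/n₁ + 1/n₂)) = √(233.1329 × (1/29 + 1/26)) = 4.1238
t = (x̄₁ - x̄₂) / SE = (80.80 - 74.62) / 4.1238 = 6.18 / 4.1238 = 1.499
p-value = 0.1399

Since p-value > α = 0.1, we fail to reject H₀.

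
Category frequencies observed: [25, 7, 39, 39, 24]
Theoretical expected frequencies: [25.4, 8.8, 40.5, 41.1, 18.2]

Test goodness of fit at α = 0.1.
Chi-square goodness of fit test:
H₀: observed counts match expected distribution
H₁: observed counts differ from expected distribution
df = k - 1 = 4
χ² = Σ(O - E)²/E
   = (25 - 25.4)²/25.4 + (7 - 8.8)²/8.8 + (39 - 40.5)²/40.5 + (39 - 41.1)²/41.1 + (24 - 18.2)²/18.2
   = 0.006 + 0.368 + 0.056 + 0.107 + 1.848
   = 2.39
p-value = 0.6652

Since p-value > α = 0.1, we fail to reject H₀.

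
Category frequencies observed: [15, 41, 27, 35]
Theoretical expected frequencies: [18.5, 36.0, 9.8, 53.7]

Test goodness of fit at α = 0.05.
Chi-square goodness of fit test:
H₀: observed counts match expected distribution
H₁: observed counts differ from expected distribution
df = k - 1 = 3
χ² = Σ(O - E)²/E
   = (15 - 18.5)²/18.5 + (41 - 36.0)²/36.0 + (27 - 9.8)²/9.8 + (35 - 53.7)²/53.7
   = 0.662 + 0.694 + 30.188 + 6.512
   = 38.06
p-value < 0.0001

Since p-value < α = 0.05, we reject H₀.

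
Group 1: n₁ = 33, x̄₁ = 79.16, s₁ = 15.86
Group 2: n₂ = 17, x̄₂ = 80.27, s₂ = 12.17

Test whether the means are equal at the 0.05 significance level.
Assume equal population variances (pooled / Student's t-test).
Student's two-sample t-test (equal variances):
H₀: μ₁ = μ₂
H₁: μ₁ ≠ μ₂
df = n₁ + n₂ - 2 = 48
Pooled variance s_p² = [(n₁-1)s₁² + (n₂-1)s₂²] / (n₁ + n₂ - 2) = [(32)(15.86²) + (16)(12.17²)] / 48 = 217.0627
SE = √(s_p²(1/n₁ + 1/n₂)) = √(217.0627 × (1/33 + 1/17)) = 4.3984
t = (x̄₁ - x̄₂) / SE = (79.16 - 80.27) / 4.3984 = -1.11 / 4.3984 = -0.252
p-value = 0.8018

Since p-value > α = 0.05, we fail to reject H₀.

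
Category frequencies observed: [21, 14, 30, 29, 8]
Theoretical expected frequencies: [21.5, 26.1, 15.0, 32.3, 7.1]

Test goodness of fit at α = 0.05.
Chi-square goodness of fit test:
H₀: observed counts match expected distribution
H₁: observed counts differ from expected distribution
df = k - 1 = 4
χ² = Σ(O - E)²/E
   = (21 - 21.5)²/21.5 + (14 - 26.1)²/26.1 + (30 - 15.0)²/15.0 + (29 - 32.3)²/32.3 + (8 - 7.1)²/7.1
   = 0.012 + 5.610 + 15.000 + 0.337 + 0.114
   = 21.07
p-value = 0.0003

Since p-value < α = 0.05, we reject H₀.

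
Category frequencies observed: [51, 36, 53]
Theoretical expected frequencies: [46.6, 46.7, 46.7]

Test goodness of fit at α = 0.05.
Chi-square goodness of fit test:
H₀: observed counts match expected distribution
H₁: observed counts differ from expected distribution
df = k - 1 = 2
χ² = Σ(O - E)²/E
   = (51 - 46.6)²/46.6 + (36 - 46.7)²/46.7 + (53 - 46.7)²/46.7
   = 0.415 + 2.452 + 0.850
   = 3.72
p-value = 0.1559

Since p-value > α = 0.05, we fail to reject H₀.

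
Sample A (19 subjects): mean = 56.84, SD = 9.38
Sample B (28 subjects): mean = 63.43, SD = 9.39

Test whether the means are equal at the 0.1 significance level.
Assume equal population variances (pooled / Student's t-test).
Student's two-sample t-test (equal variances):
H₀: μ₁ = μ₂
H₁: μ₁ ≠ μ₂
df = n₁ + n₂ - 2 = 45
Pooled variance s_p² = [(n₁-1)s₁² + (n₂-1)s₂²] / (n₁ + n₂ - 2) = [(18)(9.38²) + (27)(9.39²)] / 45 = 88.0970
SE = √(s_p²(1/n₁ + 1/n₂)) = √(88.0970 × (1/19 + 1/28)) = 2.7898
t = (x̄₁ - x̄₂) / SE = (56.84 - 63.43) / 2.7898 = -6.59 / 2.7898 = -2.362
p-value = 0.0226

Since p-value < α = 0.1, we reject H₀.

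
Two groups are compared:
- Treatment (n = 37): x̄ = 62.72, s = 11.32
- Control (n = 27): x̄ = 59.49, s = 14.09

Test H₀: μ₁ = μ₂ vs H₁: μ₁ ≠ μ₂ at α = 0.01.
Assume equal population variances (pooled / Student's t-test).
Student's two-sample t-test (equal variances):
H₀: μ₁ = μ₂
H₁: μ₁ ≠ μ₂
df = n₁ + n₂ - 2 = 62
Pooled variance s_p² = [(n₁-1)s₁² + (n₂-1)s₂²] / (n₁ + n₂ - 2) = [(36)(11.32²) + (26)(14.09²)] / 62 = 157.6590
SE = √(s_p²(1/n₁ + 1/n₂)) = √(157.6590 × (1/37 + 1/27)) = 3.1781
t = (x̄₁ - x̄₂) / SE = (62.72 - 59.49) / 3.1781 = 3.23 / 3.1781 = 1.016
p-value = 0.3134

Since p-value > α = 0.01, we fail to reject H₀.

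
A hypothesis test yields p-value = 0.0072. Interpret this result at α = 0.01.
Since p = 0.0072 < α = 0.01, reject H₀.
There is sufficient evidence to reject the null hypothesis; the result is statistically significant at the 0.01 level.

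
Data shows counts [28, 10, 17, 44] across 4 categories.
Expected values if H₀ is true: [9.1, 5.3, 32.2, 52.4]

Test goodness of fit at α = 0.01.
Chi-square goodness of fit test:
H₀: observed counts match expected distribution
H₁: observed counts differ from expected distribution
df = k - 1 = 3
χ² = Σ(O - E)²/E
   = (28 - 9.1)²/9.1 + (10 - 5.3)²/5.3 + (17 - 32.2)²/32.2 + (44 - 52.4)²/52.4
   = 39.254 + 4.168 + 7.175 + 1.347
   = 51.94
p-value < 0.0001

Since p-value < α = 0.01, we reject H₀.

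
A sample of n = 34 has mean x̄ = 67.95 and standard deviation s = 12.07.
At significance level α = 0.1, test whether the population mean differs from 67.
One-sample t-test:
H₀: μ = 67
H₁: μ ≠ 67
df = n - 1 = 33
t = (x̄ - μ₀) / (s/√n) = (67.95 - 67) / (12.07/√34) = 0.459
p-value = 0.6493

Since p-value > α = 0.1, we fail to reject H₀.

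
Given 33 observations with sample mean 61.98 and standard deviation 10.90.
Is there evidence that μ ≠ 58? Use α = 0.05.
One-sample t-test:
H₀: μ = 58
H₁: μ ≠ 58
df = n - 1 = 32
t = (x̄ - μ₀) / (s/√n) = (61.98 - 58) / (10.90/√33) = 2.098
p-value = 0.0439

Since p-value < α = 0.05, we reject H₀.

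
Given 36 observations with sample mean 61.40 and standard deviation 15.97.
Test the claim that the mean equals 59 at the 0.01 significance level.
One-sample t-test:
H₀: μ = 59
H₁: μ ≠ 59
df = n - 1 = 35
t = (x̄ - μ₀) / (s/√n) = (61.40 - 59) / (15.97/√36) = 0.902
p-value = 0.3734

Since p-value > α = 0.01, we fail to reject H₀.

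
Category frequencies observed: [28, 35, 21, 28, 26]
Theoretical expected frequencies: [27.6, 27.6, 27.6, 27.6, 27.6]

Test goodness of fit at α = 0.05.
Chi-square goodness of fit test:
H₀: observed counts match expected distribution
H₁: observed counts differ from expected distribution
df = k - 1 = 4
χ² = Σ(O - E)²/E
   = (28 - 27.6)²/27.6 + (35 - 27.6)²/27.6 + (21 - 27.6)²/27.6 + (28 - 27.6)²/27.6 + (26 - 27.6)²/27.6
   = 0.006 + 1.984 + 1.578 + 0.006 + 0.093
   = 3.67
p-value = 0.4530

Since p-value > α = 0.05, we fail to reject H₀.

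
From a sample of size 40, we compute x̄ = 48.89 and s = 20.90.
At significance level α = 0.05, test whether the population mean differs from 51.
One-sample t-test:
H₀: μ = 51
H₁: μ ≠ 51
df = n - 1 = 39
t = (x̄ - μ₀) / (s/√n) = (48.89 - 51) / (20.90/√40) = -0.639
p-value = 0.5269

Since p-value > α = 0.05, we fail to reject H₀.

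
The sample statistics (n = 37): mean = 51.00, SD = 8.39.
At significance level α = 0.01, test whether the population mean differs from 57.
One-sample t-test:
H₀: μ = 57
H₁: μ ≠ 57
df = n - 1 = 36
t = (x̄ - μ₀) / (s/√n) = (51.00 - 57) / (8.39/√37) = -4.350
p-value = 0.0001

Since p-value < α = 0.01, we reject H₀.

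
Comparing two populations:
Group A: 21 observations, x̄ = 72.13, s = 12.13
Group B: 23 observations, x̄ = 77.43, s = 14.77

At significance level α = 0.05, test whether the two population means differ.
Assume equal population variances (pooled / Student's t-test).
Student's two-sample t-test (equal variances):
H₀: μ₁ = μ₂
H₁: μ₁ ≠ μ₂
df = n₁ + n₂ - 2 = 42
Pooled variance s_p² = [(n₁-1)s₁² + (n₂-1)s₂²] / (n₁ + n₂ - 2) = [(20)(12.13²) + (22)(14.77²)] / 42 = 184.3358
SE = √(s_p²(1/n₁ + 1/n₂)) = √(184.3358 × (1/21 + 1/23)) = 4.0979
t = (x̄₁ - x̄₂) / SE = (72.13 - 77.43) / 4.0979 = -5.30 / 4.0979 = -1.293
p-value = 0.2030

Since p-value > α = 0.05, we fail to reject H₀.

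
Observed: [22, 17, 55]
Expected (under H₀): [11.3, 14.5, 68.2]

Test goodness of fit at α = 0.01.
Chi-square goodness of fit test:
H₀: observed counts match expected distribution
H₁: observed counts differ from expected distribution
df = k - 1 = 2
χ² = Σ(O - E)²/E
   = (22 - 11.3)²/11.3 + (17 - 14.5)²/14.5 + (55 - 68.2)²/68.2
   = 10.132 + 0.431 + 2.555
   = 13.12
p-value = 0.0014

Since p-value < α = 0.01, we reject H₀.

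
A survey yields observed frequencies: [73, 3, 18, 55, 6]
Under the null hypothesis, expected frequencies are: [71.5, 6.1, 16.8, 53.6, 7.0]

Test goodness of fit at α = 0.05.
Chi-square goodness of fit test:
H₀: observed counts match expected distribution
H₁: observed counts differ from expected distribution
df = k - 1 = 4
χ² = Σ(O - E)²/E
   = (73 - 71.5)²/71.5 + (3 - 6.1)²/6.1 + (18 - 16.8)²/16.8 + (55 - 53.6)²/53.6 + (6 - 7.0)²/7.0
   = 0.031 + 1.575 + 0.086 + 0.037 + 0.143
   = 1.87
p-value = 0.7593

Since p-value > α = 0.05, we fail to reject H₀.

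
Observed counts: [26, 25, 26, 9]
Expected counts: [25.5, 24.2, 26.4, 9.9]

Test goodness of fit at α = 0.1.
Chi-square goodness of fit test:
H₀: observed counts match expected distribution
H₁: observed counts differ from expected distribution
df = k - 1 = 3
χ² = Σ(O - E)²/E
   = (26 - 25.5)²/25.5 + (25 - 24.2)²/24.2 + (26 - 26.4)²/26.4 + (9 - 9.9)²/9.9
   = 0.010 + 0.026 + 0.006 + 0.082
   = 0.12
p-value = 0.9888

Since p-value > α = 0.1, we fail to reject H₀.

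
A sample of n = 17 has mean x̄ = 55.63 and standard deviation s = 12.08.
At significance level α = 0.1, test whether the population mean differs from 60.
One-sample t-test:
H₀: μ = 60
H₁: μ ≠ 60
df = n - 1 = 16
t = (x̄ - μ₀) / (s/√n) = (55.63 - 60) / (12.08/√17) = -1.492
p-value = 0.1553

Since p-value > α = 0.1, we fail to reject H₀.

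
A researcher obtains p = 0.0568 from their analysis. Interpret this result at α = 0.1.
Since p = 0.0568 < α = 0.1, reject H₀.
There is sufficient evidence to reject the null hypothesis; the result is statistically significant at the 0.1 level.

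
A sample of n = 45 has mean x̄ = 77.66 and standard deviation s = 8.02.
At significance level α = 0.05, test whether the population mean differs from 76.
One-sample t-test:
H₀: μ = 76
H₁: μ ≠ 76
df = n - 1 = 44
t = (x̄ - μ₀) / (s/√n) = (77.66 - 76) / (8.02/√45) = 1.388
p-value = 0.1720

Since p-value > α = 0.05, we fail to reject H₀.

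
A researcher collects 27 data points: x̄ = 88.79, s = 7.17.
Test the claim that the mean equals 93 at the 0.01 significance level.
One-sample t-test:
H₀: μ = 93
H₁: μ ≠ 93
df = n - 1 = 26
t = (x̄ - μ₀) / (s/√n) = (88.79 - 93) / (7.17/√27) = -3.051
p-value = 0.0052

Since p-value < α = 0.01, we reject H₀.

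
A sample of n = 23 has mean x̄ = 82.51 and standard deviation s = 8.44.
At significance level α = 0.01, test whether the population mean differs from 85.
One-sample t-test:
H₀: μ = 85
H₁: μ ≠ 85
df = n - 1 = 22
t = (x̄ - μ₀) / (s/√n) = (82.51 - 85) / (8.44/√23) = -1.415
p-value = 0.1711

Since p-value > α = 0.01, we fail to reject H₀.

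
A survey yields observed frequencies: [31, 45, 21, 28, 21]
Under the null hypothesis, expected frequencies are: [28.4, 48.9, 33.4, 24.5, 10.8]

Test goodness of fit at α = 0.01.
Chi-square goodness of fit test:
H₀: observed counts match expected distribution
H₁: observed counts differ from expected distribution
df = k - 1 = 4
χ² = Σ(O - E)²/E
   = (31 - 28.4)²/28.4 + (45 - 48.9)²/48.9 + (21 - 33.4)²/33.4 + (28 - 24.5)²/24.5 + (21 - 10.8)²/10.8
   = 0.238 + 0.311 + 4.604 + 0.500 + 9.633
   = 15.29
p-value = 0.0041

Since p-value < α = 0.01, we reject H₀.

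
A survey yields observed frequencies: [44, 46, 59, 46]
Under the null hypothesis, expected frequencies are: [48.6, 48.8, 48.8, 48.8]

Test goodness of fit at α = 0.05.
Chi-square goodness of fit test:
H₀: observed counts match expected distribution
H₁: observed counts differ from expected distribution
df = k - 1 = 3
χ² = Σ(O - E)²/E
   = (44 - 48.6)²/48.6 + (46 - 48.8)²/48.8 + (59 - 48.8)²/48.8 + (46 - 48.8)²/48.8
   = 0.435 + 0.161 + 2.132 + 0.161
   = 2.89
p-value = 0.4091

Since p-value > α = 0.05, we fail to reject H₀.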